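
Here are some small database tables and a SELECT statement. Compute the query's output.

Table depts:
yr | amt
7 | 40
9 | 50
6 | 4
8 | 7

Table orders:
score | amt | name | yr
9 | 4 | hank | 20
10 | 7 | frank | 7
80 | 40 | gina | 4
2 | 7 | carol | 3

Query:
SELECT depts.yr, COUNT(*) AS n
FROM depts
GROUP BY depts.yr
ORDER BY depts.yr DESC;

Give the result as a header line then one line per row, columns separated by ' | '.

== RESULT ==
depts.yr | n
9 | 1
8 | 1
7 | 1
6 | 1

Derivation:
After GROUP BY (4 rows):
depts.yr | n
7 | 1
9 | 1
6 | 1
8 | 1
After ORDER BY (4 rows):
depts.yr | n
9 | 1
8 | 1
7 | 1
6 | 1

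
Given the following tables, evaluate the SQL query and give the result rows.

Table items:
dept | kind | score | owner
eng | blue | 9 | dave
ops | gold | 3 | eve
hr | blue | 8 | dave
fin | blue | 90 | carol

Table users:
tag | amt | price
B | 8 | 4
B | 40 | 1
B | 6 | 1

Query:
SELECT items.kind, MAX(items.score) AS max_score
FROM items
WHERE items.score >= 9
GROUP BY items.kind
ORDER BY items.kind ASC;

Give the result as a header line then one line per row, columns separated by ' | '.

== RESULT ==
items.kind | max_score
blue | 90

Derivation:
After WHERE (2 rows):
items.dept | items.kind | items.score | items.owner
eng | blue | 9 | dave
fin | blue | 90 | carol
After GROUP BY (1 rows):
items.kind | max_score
blue | 90
After ORDER BY (1 rows):
items.kind | max_score
blue | 90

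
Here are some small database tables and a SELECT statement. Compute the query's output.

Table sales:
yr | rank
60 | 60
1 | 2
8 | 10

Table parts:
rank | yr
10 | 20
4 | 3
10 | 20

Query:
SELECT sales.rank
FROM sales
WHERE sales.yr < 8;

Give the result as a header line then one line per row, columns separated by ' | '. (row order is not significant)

After WHERE (1 rows):
sales.yr | sales.rank
1 | 2
After SELECT (1 rows):
sales.rank
2

== RESULT ==
sales.rank
2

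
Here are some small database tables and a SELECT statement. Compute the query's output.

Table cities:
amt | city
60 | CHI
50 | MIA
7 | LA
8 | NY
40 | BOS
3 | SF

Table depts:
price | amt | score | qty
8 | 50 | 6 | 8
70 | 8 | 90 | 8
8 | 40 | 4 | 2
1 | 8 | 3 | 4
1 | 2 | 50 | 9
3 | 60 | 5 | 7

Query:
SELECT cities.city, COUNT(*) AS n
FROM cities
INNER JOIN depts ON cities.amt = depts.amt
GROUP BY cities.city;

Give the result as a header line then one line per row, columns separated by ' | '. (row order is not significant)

== RESULT ==
cities.city | n
CHI | 1
MIA | 1
NY | 2
BOS | 1

Derivation:
After JOIN depts (5 rows):
cities.amt | cities.city | depts.price | depts.amt | depts.score | depts.qty
60 | CHI | 3 | 60 | 5 | 7
50 | MIA | 8 | 50 | 6 | 8
8 | NY | 70 | 8 | 90 | 8
8 | NY | 1 | 8 | 3 | 4
40 | BOS | 8 | 40 | 4 | 2
After GROUP BY (4 rows):
cities.city | n
CHI | 1
MIA | 1
NY | 2
BOS | 1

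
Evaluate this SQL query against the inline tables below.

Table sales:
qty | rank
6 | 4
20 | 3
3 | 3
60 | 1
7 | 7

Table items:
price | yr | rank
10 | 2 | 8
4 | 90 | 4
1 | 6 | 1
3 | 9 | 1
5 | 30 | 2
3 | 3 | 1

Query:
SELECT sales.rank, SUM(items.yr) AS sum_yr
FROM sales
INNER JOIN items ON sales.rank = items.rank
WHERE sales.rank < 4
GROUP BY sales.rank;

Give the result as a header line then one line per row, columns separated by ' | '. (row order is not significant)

== RESULT ==
sales.rank | sum_yr
1 | 18

Derivation:
After JOIN items (4 rows):
sales.qty | sales.rank | items.price | items.yr | items.rank
6 | 4 | 4 | 90 | 4
60 | 1 | 1 | 6 | 1
60 | 1 | 3 | 9 | 1
60 | 1 | 3 | 3 | 1
After WHERE (3 rows):
sales.qty | sales.rank | items.price | items.yr | items.rank
60 | 1 | 1 | 6 | 1
60 | 1 | 3 | 9 | 1
60 | 1 | 3 | 3 | 1
After GROUP BY (1 rows):
sales.rank | sum_yr
1 | 18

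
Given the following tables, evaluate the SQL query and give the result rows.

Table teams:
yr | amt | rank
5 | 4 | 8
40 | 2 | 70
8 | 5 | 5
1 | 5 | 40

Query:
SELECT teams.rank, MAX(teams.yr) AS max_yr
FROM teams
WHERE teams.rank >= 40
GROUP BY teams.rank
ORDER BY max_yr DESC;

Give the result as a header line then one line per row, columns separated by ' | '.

After WHERE (2 rows):
teams.yr | teams.amt | teams.rank
40 | 2 | 70
1 | 5 | 40
After GROUP BY (2 rows):
teams.rank | max_yr
70 | 40
40 | 1
After ORDER BY (2 rows):
teams.rank | max_yr
70 | 40
40 | 1

== RESULT ==
teams.rank | max_yr
70 | 40
40 | 1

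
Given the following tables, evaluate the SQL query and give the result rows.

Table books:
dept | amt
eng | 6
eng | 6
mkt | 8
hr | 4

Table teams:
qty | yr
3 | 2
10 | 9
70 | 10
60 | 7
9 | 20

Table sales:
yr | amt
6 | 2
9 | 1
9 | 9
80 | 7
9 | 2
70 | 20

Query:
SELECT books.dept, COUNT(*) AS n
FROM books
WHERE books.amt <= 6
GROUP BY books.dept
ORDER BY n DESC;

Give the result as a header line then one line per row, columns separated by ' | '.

== RESULT ==
books.dept | n
eng | 2
hr | 1

Derivation:
After WHERE (3 rows):
books.dept | books.amt
eng | 6
eng | 6
hr | 4
After GROUP BY (2 rows):
books.dept | n
eng | 2
hr | 1
After ORDER BY (2 rows):
books.dept | n
eng | 2
hr | 1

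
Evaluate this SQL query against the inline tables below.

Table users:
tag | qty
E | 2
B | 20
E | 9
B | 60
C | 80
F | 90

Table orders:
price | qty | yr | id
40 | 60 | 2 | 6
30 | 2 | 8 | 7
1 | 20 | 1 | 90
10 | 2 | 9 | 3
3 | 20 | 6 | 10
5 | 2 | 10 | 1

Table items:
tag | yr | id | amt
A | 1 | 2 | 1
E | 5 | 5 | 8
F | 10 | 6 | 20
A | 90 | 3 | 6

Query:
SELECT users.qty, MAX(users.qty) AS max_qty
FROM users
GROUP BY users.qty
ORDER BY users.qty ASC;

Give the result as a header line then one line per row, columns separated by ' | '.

After GROUP BY (6 rows):
users.qty | max_qty
2 | 2
20 | 20
9 | 9
60 | 60
80 | 80
90 | 90
After ORDER BY (6 rows):
users.qty | max_qty
2 | 2
9 | 9
20 | 20
60 | 60
80 | 80
90 | 90

== RESULT ==
users.qty | max_qty
2 | 2
9 | 9
20 | 20
60 | 60
80 | 80
90 | 90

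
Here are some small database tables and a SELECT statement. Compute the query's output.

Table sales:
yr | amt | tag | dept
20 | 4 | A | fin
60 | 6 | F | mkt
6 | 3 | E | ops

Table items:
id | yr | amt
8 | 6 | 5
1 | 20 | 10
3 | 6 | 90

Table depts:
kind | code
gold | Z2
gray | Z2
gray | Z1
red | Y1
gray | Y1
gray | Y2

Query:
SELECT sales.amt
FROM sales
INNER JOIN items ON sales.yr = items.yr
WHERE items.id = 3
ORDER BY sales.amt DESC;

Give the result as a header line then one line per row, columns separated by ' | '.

== RESULT ==
sales.amt
3

Derivation:
After JOIN items (3 rows):
sales.yr | sales.amt | sales.tag | sales.dept | items.id | items.yr | items.amt
20 | 4 | A | fin | 1 | 20 | 10
6 | 3 | E | ops | 8 | 6 | 5
6 | 3 | E | ops | 3 | 6 | 90
After WHERE (1 rows):
sales.yr | sales.amt | sales.tag | sales.dept | items.id | items.yr | items.amt
6 | 3 | E | ops | 3 | 6 | 90
After SELECT (1 rows):
sales.amt
3
After ORDER BY (1 rows):
sales.amt
3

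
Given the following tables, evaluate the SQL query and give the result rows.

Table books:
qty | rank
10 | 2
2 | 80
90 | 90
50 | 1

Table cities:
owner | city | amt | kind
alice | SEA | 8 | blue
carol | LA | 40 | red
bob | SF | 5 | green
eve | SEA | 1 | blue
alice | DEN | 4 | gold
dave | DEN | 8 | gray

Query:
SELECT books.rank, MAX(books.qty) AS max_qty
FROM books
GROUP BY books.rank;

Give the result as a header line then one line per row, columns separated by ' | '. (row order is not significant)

== RESULT ==
books.rank | max_qty
2 | 10
80 | 2
90 | 90
1 | 50

Derivation:
After GROUP BY (4 rows):
books.rank | max_qty
2 | 10
80 | 2
90 | 90
1 | 50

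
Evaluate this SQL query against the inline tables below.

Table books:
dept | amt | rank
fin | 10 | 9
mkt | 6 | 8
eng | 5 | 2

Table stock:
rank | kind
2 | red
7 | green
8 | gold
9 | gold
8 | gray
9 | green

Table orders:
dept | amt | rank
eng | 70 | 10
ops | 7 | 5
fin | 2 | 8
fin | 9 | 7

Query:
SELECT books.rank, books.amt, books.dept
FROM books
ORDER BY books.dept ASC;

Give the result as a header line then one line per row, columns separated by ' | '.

After SELECT (3 rows):
books.rank | books.amt | books.dept
9 | 10 | fin
8 | 6 | mkt
2 | 5 | eng
After ORDER BY (3 rows):
books.rank | books.amt | books.dept
2 | 5 | eng
9 | 10 | fin
8 | 6 | mkt

== RESULT ==
books.rank | books.amt | books.dept
2 | 5 | eng
9 | 10 | fin
8 | 6 | mkt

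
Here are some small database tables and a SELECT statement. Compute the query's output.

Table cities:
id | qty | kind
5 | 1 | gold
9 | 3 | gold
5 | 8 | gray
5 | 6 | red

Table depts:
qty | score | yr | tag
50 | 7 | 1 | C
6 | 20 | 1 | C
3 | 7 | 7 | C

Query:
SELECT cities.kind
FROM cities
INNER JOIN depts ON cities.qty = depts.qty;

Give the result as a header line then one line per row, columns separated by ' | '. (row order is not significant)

== RESULT ==
cities.kind
gold
red

Derivation:
After JOIN depts (2 rows):
cities.id | cities.qty | cities.kind | depts.qty | depts.score | depts.yr | depts.tag
9 | 3 | gold | 3 | 7 | 7 | C
5 | 6 | red | 6 | 20 | 1 | C
After SELECT (2 rows):
cities.kind
gold
red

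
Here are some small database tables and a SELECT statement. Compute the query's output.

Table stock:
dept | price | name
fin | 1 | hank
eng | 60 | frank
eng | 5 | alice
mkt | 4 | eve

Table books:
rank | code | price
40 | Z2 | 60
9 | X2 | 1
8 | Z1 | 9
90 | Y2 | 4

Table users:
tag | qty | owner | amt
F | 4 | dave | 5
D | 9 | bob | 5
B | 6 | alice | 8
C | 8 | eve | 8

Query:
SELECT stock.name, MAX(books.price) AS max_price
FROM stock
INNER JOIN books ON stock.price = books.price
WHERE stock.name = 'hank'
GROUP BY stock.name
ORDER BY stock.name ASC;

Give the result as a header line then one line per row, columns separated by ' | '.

After JOIN books (3 rows):
stock.dept | stock.price | stock.name | books.rank | books.code | books.price
fin | 1 | hank | 9 | X2 | 1
eng | 60 | frank | 40 | Z2 | 60
mkt | 4 | eve | 90 | Y2 | 4
After WHERE (1 rows):
stock.dept | stock.price | stock.name | books.rank | books.code | books.price
fin | 1 | hank | 9 | X2 | 1
After GROUP BY (1 rows):
stock.name | max_price
hank | 1
After ORDER BY (1 rows):
stock.name | max_price
hank | 1

== RESULT ==
stock.name | max_price
hank | 1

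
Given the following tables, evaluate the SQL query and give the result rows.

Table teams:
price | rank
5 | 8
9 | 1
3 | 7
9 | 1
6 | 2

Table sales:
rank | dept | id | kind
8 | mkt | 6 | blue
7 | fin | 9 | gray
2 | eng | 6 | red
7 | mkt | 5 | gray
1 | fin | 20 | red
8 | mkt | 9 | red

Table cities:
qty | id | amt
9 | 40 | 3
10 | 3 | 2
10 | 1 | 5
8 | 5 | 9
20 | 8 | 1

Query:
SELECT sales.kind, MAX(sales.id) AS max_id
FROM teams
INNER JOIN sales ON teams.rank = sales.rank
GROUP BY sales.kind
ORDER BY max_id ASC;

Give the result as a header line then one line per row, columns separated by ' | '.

After JOIN sales (7 rows):
teams.price | teams.rank | sales.rank | sales.dept | sales.id | sales.kind
5 | 8 | 8 | mkt | 6 | blue
5 | 8 | 8 | mkt | 9 | red
9 | 1 | 1 | fin | 20 | red
3 | 7 | 7 | fin | 9 | gray
3 | 7 | 7 | mkt | 5 | gray
9 | 1 | 1 | fin | 20 | red
6 | 2 | 2 | eng | 6 | red
After GROUP BY (3 rows):
sales.kind | max_id
blue | 6
red | 20
gray | 9
After ORDER BY (3 rows):
sales.kind | max_id
blue | 6
gray | 9
red | 20

== RESULT ==
sales.kind | max_id
blue | 6
gray | 9
red | 20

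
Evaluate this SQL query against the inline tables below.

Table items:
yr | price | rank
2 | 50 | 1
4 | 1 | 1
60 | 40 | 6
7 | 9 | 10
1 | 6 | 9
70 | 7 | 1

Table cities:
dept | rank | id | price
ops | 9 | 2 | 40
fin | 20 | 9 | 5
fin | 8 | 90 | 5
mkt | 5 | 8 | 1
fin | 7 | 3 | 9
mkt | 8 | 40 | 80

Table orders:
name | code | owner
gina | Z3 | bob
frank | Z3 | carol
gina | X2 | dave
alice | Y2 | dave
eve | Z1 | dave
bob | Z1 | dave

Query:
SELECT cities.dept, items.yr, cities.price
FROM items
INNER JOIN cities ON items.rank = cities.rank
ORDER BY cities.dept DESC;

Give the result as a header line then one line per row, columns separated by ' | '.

== RESULT ==
cities.dept | items.yr | cities.price
ops | 1 | 40

Derivation:
After JOIN cities (1 rows):
items.yr | items.price | items.rank | cities.dept | cities.rank | cities.id | cities.price
1 | 6 | 9 | ops | 9 | 2 | 40
After SELECT (1 rows):
cities.dept | items.yr | cities.price
ops | 1 | 40
After ORDER BY (1 rows):
cities.dept | items.yr | cities.price
ops | 1 | 40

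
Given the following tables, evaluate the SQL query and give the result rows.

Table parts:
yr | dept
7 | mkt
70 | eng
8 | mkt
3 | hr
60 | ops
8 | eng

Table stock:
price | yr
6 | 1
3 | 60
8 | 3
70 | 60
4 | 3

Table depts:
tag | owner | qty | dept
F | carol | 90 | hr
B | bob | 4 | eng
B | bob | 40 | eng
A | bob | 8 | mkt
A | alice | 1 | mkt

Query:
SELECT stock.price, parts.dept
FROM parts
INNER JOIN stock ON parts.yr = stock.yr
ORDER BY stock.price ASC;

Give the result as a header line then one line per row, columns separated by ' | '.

After JOIN stock (4 rows):
parts.yr | parts.dept | stock.price | stock.yr
3 | hr | 8 | 3
3 | hr | 4 | 3
60 | ops | 3 | 60
60 | ops | 70 | 60
After SELECT (4 rows):
stock.price | parts.dept
8 | hr
4 | hr
3 | ops
70 | ops
After ORDER BY (4 rows):
stock.price | parts.dept
3 | ops
4 | hr
8 | hr
70 | ops

== RESULT ==
stock.price | parts.dept
3 | ops
4 | hr
8 | hr
70 | ops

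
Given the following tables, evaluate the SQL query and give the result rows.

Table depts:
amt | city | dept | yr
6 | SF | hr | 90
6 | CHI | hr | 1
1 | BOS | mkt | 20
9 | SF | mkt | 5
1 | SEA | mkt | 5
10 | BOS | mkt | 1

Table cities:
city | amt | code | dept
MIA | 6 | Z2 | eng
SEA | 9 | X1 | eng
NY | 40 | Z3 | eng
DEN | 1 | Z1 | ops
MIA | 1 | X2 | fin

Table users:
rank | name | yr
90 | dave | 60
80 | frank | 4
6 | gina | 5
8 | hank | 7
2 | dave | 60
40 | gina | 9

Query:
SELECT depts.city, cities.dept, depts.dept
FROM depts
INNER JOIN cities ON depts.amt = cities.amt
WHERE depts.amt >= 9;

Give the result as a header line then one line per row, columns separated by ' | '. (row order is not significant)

After JOIN cities (7 rows):
depts.amt | depts.city | depts.dept | depts.yr | cities.city | cities.amt | cities.code | cities.dept
6 | SF | hr | 90 | MIA | 6 | Z2 | eng
6 | CHI | hr | 1 | MIA | 6 | Z2 | eng
1 | BOS | mkt | 20 | DEN | 1 | Z1 | ops
1 | BOS | mkt | 20 | MIA | 1 | X2 | fin
9 | SF | mkt | 5 | SEA | 9 | X1 | eng
1 | SEA | mkt | 5 | DEN | 1 | Z1 | ops
1 | SEA | mkt | 5 | MIA | 1 | X2 | fin
After WHERE (1 rows):
depts.amt | depts.city | depts.dept | depts.yr | cities.city | cities.amt | cities.code | cities.dept
9 | SF | mkt | 5 | SEA | 9 | X1 | eng
After SELECT (1 rows):
depts.city | cities.dept | depts.dept
SF | eng | mkt

== RESULT ==
depts.city | cities.dept | depts.dept
SF | eng | mkt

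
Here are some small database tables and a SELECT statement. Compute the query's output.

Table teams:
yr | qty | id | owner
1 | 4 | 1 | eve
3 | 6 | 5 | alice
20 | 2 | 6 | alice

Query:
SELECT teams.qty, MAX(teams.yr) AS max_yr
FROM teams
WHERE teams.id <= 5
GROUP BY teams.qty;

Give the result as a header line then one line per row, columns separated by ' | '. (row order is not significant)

After WHERE (2 rows):
teams.yr | teams.qty | teams.id | teams.owner
1 | 4 | 1 | eve
3 | 6 | 5 | alice
After GROUP BY (2 rows):
teams.qty | max_yr
4 | 1
6 | 3

== RESULT ==
teams.qty | max_yr
4 | 1
6 | 3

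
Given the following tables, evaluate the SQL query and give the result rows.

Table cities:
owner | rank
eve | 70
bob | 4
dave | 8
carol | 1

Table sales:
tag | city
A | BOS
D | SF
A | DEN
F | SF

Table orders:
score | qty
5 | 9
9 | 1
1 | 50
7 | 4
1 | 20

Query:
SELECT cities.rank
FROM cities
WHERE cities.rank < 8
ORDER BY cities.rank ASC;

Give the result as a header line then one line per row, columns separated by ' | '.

== RESULT ==
cities.rank
1
4

Derivation:
After WHERE (2 rows):
cities.owner | cities.rank
bob | 4
carol | 1
After SELECT (2 rows):
cities.rank
4
1
After ORDER BY (2 rows):
cities.rank
1
4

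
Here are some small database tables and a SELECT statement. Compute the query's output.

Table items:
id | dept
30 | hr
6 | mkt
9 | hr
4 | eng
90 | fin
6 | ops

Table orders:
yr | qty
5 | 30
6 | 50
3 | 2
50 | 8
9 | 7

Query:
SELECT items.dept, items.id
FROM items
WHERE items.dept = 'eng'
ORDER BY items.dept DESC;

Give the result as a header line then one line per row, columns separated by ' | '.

== RESULT ==
items.dept | items.id
eng | 4

Derivation:
After WHERE (1 rows):
items.id | items.dept
4 | eng
After SELECT (1 rows):
items.dept | items.id
eng | 4
After ORDER BY (1 rows):
items.dept | items.id
eng | 4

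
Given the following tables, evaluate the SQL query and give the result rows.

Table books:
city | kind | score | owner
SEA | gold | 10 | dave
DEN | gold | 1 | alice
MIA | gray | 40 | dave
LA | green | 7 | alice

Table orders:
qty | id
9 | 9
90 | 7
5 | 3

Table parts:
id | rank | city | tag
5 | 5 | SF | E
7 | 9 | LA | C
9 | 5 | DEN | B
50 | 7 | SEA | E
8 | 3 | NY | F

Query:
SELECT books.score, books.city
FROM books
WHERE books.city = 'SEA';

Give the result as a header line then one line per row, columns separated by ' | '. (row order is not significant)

== RESULT ==
books.score | books.city
10 | SEA

Derivation:
After WHERE (1 rows):
books.city | books.kind | books.score | books.owner
SEA | gold | 10 | dave
After SELECT (1 rows):
books.score | books.city
10 | SEA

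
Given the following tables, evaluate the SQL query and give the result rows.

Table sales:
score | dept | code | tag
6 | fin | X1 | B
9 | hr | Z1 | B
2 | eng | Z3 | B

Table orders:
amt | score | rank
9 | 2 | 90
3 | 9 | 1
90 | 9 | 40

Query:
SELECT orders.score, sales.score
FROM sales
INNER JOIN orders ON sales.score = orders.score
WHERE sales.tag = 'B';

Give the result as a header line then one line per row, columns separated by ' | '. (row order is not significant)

== RESULT ==
orders.score | sales.score
9 | 9
9 | 9
2 | 2

Derivation:
After JOIN orders (3 rows):
sales.score | sales.dept | sales.code | sales.tag | orders.amt | orders.score | orders.rank
9 | hr | Z1 | B | 3 | 9 | 1
9 | hr | Z1 | B | 90 | 9 | 40
2 | eng | Z3 | B | 9 | 2 | 90
After WHERE (3 rows):
sales.score | sales.dept | sales.code | sales.tag | orders.amt | orders.score | orders.rank
9 | hr | Z1 | B | 3 | 9 | 1
9 | hr | Z1 | B | 90 | 9 | 40
2 | eng | Z3 | B | 9 | 2 | 90
After SELECT (3 rows):
orders.score | sales.score
9 | 9
9 | 9
2 | 2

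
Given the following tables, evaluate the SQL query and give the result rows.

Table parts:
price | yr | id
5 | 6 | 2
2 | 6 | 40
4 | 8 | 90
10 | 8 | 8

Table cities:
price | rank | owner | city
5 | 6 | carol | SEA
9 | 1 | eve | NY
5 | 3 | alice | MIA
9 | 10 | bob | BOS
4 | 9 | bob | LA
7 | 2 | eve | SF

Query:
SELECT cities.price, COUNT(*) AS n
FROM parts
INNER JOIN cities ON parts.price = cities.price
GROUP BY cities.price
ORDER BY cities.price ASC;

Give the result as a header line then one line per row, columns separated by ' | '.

After JOIN cities (3 rows):
parts.price | parts.yr | parts.id | cities.price | cities.rank | cities.owner | cities.city
5 | 6 | 2 | 5 | 6 | carol | SEA
5 | 6 | 2 | 5 | 3 | alice | MIA
4 | 8 | 90 | 4 | 9 | bob | LA
After GROUP BY (2 rows):
cities.price | n
5 | 2
4 | 1
After ORDER BY (2 rows):
cities.price | n
4 | 1
5 | 2

== RESULT ==
cities.price | n
4 | 1
5 | 2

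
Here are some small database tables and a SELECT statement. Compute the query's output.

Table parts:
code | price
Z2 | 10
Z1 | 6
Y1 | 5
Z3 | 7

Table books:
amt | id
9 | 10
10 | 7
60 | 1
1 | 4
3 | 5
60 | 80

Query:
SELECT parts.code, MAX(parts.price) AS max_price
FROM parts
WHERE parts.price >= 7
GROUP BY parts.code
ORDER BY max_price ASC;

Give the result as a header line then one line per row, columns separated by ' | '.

== RESULT ==
parts.code | max_price
Z3 | 7
Z2 | 10

Derivation:
After WHERE (2 rows):
parts.code | parts.price
Z2 | 10
Z3 | 7
After GROUP BY (2 rows):
parts.code | max_price
Z2 | 10
Z3 | 7
After ORDER BY (2 rows):
parts.code | max_price
Z3 | 7
Z2 | 10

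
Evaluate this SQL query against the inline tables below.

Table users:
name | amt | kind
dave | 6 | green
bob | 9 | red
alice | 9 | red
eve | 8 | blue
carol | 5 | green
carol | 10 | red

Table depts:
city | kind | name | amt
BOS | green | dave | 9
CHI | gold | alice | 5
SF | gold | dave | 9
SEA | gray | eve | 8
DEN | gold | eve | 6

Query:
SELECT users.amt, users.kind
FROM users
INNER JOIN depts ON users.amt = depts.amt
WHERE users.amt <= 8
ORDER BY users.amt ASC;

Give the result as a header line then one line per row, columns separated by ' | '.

After JOIN depts (7 rows):
users.name | users.amt | users.kind | depts.city | depts.kind | depts.name | depts.amt
dave | 6 | green | DEN | gold | eve | 6
bob | 9 | red | BOS | green | dave | 9
bob | 9 | red | SF | gold | dave | 9
alice | 9 | red | BOS | green | dave | 9
alice | 9 | red | SF | gold | dave | 9
eve | 8 | blue | SEA | gray | eve | 8
carol | 5 | green | CHI | gold | alice | 5
After WHERE (3 rows):
users.name | users.amt | users.kind | depts.city | depts.kind | depts.name | depts.amt
dave | 6 | green | DEN | gold | eve | 6
eve | 8 | blue | SEA | gray | eve | 8
carol | 5 | green | CHI | gold | alice | 5
After SELECT (3 rows):
users.amt | users.kind
6 | green
8 | blue
5 | green
After ORDER BY (3 rows):
users.amt | users.kind
5 | green
6 | green
8 | blue

== RESULT ==
users.amt | users.kind
5 | green
6 | green
8 | blue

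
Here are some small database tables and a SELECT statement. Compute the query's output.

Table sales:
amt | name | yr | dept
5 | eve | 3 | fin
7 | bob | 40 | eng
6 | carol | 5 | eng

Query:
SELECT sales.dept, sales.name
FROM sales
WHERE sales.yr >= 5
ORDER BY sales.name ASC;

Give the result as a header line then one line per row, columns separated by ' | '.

After WHERE (2 rows):
sales.amt | sales.name | sales.yr | sales.dept
7 | bob | 40 | eng
6 | carol | 5 | eng
After SELECT (2 rows):
sales.dept | sales.name
eng | bob
eng | carol
After ORDER BY (2 rows):
sales.dept | sales.name
eng | bob
eng | carol

== RESULT ==
sales.dept | sales.name
eng | bob
eng | carol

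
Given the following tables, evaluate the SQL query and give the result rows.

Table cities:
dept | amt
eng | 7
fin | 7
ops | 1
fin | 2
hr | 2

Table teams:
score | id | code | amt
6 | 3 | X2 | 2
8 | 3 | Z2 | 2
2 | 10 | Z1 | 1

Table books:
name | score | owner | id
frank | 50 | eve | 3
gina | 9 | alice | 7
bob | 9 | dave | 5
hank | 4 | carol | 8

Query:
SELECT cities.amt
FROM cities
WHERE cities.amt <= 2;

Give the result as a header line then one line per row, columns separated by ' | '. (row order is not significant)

After WHERE (3 rows):
cities.dept | cities.amt
ops | 1
fin | 2
hr | 2
After SELECT (3 rows):
cities.amt
1
2
2

== RESULT ==
cities.amt
1
2
2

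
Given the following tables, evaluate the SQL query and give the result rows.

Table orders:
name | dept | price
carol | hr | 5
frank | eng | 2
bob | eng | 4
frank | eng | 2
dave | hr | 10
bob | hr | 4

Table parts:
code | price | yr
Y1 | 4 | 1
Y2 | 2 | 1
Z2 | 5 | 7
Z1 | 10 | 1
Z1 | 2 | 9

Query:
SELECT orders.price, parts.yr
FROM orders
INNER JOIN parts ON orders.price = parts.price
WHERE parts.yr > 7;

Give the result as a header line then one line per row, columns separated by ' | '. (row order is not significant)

After JOIN parts (8 rows):
orders.name | orders.dept | orders.price | parts.code | parts.price | parts.yr
carol | hr | 5 | Z2 | 5 | 7
frank | eng | 2 | Y2 | 2 | 1
frank | eng | 2 | Z1 | 2 | 9
bob | eng | 4 | Y1 | 4 | 1
frank | eng | 2 | Y2 | 2 | 1
frank | eng | 2 | Z1 | 2 | 9
dave | hr | 10 | Z1 | 10 | 1
bob | hr | 4 | Y1 | 4 | 1
After WHERE (2 rows):
orders.name | orders.dept | orders.price | parts.code | parts.price | parts.yr
frank | eng | 2 | Z1 | 2 | 9
frank | eng | 2 | Z1 | 2 | 9
After SELECT (2 rows):
orders.price | parts.yr
2 | 9
2 | 9

== RESULT ==
orders.price | parts.yr
2 | 9
2 | 9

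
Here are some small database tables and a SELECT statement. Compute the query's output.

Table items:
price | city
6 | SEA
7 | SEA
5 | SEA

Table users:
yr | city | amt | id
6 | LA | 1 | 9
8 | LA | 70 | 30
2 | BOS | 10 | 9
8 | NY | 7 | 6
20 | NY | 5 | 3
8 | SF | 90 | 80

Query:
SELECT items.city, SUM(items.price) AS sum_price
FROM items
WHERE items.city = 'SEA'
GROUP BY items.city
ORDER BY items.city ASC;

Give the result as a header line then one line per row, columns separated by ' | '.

== RESULT ==
items.city | sum_price
SEA | 18

Derivation:
After WHERE (3 rows):
items.price | items.city
6 | SEA
7 | SEA
5 | SEA
After GROUP BY (1 rows):
items.city | sum_price
SEA | 18
After ORDER BY (1 rows):
items.city | sum_price
SEA | 18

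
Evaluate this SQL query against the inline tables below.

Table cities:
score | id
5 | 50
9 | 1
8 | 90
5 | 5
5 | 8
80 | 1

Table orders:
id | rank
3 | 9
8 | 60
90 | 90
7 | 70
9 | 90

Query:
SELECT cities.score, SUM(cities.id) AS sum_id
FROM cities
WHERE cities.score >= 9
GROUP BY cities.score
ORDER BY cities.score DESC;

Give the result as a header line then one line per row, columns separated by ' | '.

After WHERE (2 rows):
cities.score | cities.id
9 | 1
80 | 1
After GROUP BY (2 rows):
cities.score | sum_id
9 | 1
80 | 1
After ORDER BY (2 rows):
cities.score | sum_id
80 | 1
9 | 1

== RESULT ==
cities.score | sum_id
80 | 1
9 | 1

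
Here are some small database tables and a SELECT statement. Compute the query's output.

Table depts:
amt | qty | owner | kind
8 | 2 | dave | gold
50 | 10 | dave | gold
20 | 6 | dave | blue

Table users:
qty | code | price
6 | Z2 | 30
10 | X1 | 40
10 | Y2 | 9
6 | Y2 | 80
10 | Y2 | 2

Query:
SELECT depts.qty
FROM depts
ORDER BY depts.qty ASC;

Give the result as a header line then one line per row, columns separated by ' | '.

After SELECT (3 rows):
depts.qty
2
10
6
After ORDER BY (3 rows):
depts.qty
2
6
10

== RESULT ==
depts.qty
2
6
10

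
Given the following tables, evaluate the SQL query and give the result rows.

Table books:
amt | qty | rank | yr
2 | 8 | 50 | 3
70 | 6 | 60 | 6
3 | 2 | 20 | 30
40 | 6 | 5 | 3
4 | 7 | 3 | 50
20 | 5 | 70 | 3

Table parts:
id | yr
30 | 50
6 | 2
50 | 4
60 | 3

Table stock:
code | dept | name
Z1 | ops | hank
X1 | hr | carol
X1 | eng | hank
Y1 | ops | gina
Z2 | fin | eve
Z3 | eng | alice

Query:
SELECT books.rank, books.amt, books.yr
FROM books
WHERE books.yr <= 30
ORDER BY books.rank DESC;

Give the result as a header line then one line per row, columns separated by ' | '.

After WHERE (5 rows):
books.amt | books.qty | books.rank | books.yr
2 | 8 | 50 | 3
70 | 6 | 60 | 6
3 | 2 | 20 | 30
40 | 6 | 5 | 3
20 | 5 | 70 | 3
After SELECT (5 rows):
books.rank | books.amt | books.yr
50 | 2 | 3
60 | 70 | 6
20 | 3 | 30
5 | 40 | 3
70 | 20 | 3
After ORDER BY (5 rows):
books.rank | books.amt | books.yr
70 | 20 | 3
60 | 70 | 6
50 | 2 | 3
20 | 3 | 30
5 | 40 | 3

== RESULT ==
books.rank | books.amt | books.yr
70 | 20 | 3
60 | 70 | 6
50 | 2 | 3
20 | 3 | 30
5 | 40 | 3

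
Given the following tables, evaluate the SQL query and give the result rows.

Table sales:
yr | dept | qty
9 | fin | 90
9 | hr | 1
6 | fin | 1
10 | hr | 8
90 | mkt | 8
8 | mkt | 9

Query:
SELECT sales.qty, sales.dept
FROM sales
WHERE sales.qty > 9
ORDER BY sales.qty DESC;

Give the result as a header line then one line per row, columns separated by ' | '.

== RESULT ==
sales.qty | sales.dept
90 | fin

Derivation:
After WHERE (1 rows):
sales.yr | sales.dept | sales.qty
9 | fin | 90
After SELECT (1 rows):
sales.qty | sales.dept
90 | fin
After ORDER BY (1 rows):
sales.qty | sales.dept
90 | fin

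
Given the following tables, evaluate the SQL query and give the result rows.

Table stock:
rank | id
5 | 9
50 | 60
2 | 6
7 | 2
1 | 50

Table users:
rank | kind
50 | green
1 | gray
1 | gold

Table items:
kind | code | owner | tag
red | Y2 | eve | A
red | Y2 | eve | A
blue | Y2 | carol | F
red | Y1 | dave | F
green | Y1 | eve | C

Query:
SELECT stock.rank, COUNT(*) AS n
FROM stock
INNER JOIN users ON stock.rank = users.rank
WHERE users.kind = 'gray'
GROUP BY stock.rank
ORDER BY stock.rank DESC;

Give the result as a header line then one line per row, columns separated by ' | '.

After JOIN users (3 rows):
stock.rank | stock.id | users.rank | users.kind
50 | 60 | 50 | green
1 | 50 | 1 | gray
1 | 50 | 1 | gold
After WHERE (1 rows):
stock.rank | stock.id | users.rank | users.kind
1 | 50 | 1 | gray
After GROUP BY (1 rows):
stock.rank | n
1 | 1
After ORDER BY (1 rows):
stock.rank | n
1 | 1

== RESULT ==
stock.rank | n
1 | 1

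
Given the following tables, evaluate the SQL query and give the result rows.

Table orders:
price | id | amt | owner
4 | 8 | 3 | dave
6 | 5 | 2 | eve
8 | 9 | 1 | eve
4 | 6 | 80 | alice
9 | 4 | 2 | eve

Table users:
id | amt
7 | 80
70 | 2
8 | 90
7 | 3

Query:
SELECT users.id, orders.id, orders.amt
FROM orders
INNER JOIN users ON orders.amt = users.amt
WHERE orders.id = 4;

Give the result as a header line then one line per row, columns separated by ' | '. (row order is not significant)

== RESULT ==
users.id | orders.id | orders.amt
70 | 4 | 2

Derivation:
After JOIN users (4 rows):
orders.price | orders.id | orders.amt | orders.owner | users.id | users.amt
4 | 8 | 3 | dave | 7 | 3
6 | 5 | 2 | eve | 70 | 2
4 | 6 | 80 | alice | 7 | 80
9 | 4 | 2 | eve | 70 | 2
After WHERE (1 rows):
orders.price | orders.id | orders.amt | orders.owner | users.id | users.amt
9 | 4 | 2 | eve | 70 | 2
After SELECT (1 rows):
users.id | orders.id | orders.amt
70 | 4 | 2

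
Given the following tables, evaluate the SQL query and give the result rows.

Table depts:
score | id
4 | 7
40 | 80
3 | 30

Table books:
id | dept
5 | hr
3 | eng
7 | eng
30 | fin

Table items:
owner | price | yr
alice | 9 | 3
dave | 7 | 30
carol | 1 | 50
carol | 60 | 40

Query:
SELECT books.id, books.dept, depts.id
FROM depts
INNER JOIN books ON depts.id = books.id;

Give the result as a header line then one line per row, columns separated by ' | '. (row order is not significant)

After JOIN books (2 rows):
depts.score | depts.id | books.id | books.dept
4 | 7 | 7 | eng
3 | 30 | 30 | fin
After SELECT (2 rows):
books.id | books.dept | depts.id
7 | eng | 7
30 | fin | 30

== RESULT ==
books.id | books.dept | depts.id
7 | eng | 7
30 | fin | 30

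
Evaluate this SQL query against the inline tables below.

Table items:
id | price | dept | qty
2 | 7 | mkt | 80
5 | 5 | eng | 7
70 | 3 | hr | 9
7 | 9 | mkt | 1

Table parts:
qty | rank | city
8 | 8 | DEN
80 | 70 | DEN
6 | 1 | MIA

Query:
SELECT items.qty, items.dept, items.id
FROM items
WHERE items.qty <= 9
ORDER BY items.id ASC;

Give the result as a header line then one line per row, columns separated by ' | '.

After WHERE (3 rows):
items.id | items.price | items.dept | items.qty
5 | 5 | eng | 7
70 | 3 | hr | 9
7 | 9 | mkt | 1
After SELECT (3 rows):
items.qty | items.dept | items.id
7 | eng | 5
9 | hr | 70
1 | mkt | 7
After ORDER BY (3 rows):
items.qty | items.dept | items.id
7 | eng | 5
1 | mkt | 7
9 | hr | 70

== RESULT ==
items.qty | items.dept | items.id
7 | eng | 5
1 | mkt | 7
9 | hr | 70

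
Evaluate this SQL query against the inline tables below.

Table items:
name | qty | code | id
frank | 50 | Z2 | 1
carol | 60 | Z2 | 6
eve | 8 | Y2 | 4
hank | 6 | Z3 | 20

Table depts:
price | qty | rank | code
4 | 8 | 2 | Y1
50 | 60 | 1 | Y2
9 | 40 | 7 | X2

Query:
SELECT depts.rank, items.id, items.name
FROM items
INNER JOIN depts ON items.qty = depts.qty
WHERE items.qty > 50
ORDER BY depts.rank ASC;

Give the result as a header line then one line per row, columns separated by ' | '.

After JOIN depts (2 rows):
items.name | items.qty | items.code | items.id | depts.price | depts.qty | depts.rank | depts.code
carol | 60 | Z2 | 6 | 50 | 60 | 1 | Y2
eve | 8 | Y2 | 4 | 4 | 8 | 2 | Y1
After WHERE (1 rows):
items.name | items.qty | items.code | items.id | depts.price | depts.qty | depts.rank | depts.code
carol | 60 | Z2 | 6 | 50 | 60 | 1 | Y2
After SELECT (1 rows):
depts.rank | items.id | items.name
1 | 6 | carol
After ORDER BY (1 rows):
depts.rank | items.id | items.name
1 | 6 | carol

== RESULT ==
depts.rank | items.id | items.name
1 | 6 | carol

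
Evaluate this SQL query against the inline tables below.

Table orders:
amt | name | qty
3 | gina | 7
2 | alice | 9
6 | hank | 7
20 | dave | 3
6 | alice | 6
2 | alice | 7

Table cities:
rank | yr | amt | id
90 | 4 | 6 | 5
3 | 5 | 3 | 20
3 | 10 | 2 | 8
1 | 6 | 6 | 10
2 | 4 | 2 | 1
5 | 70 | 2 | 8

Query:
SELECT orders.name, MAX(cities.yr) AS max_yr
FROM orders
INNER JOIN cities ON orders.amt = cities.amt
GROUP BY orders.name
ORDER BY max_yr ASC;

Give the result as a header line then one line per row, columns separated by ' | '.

== RESULT ==
orders.name | max_yr
gina | 5
hank | 6
alice | 70

Derivation:
After JOIN cities (11 rows):
orders.amt | orders.name | orders.qty | cities.rank | cities.yr | cities.amt | cities.id
3 | gina | 7 | 3 | 5 | 3 | 20
2 | alice | 9 | 3 | 10 | 2 | 8
2 | alice | 9 | 2 | 4 | 2 | 1
2 | alice | 9 | 5 | 70 | 2 | 8
6 | hank | 7 | 90 | 4 | 6 | 5
6 | hank | 7 | 1 | 6 | 6 | 10
6 | alice | 6 | 90 | 4 | 6 | 5
6 | alice | 6 | 1 | 6 | 6 | 10
2 | alice | 7 | 3 | 10 | 2 | 8
2 | alice | 7 | 2 | 4 | 2 | 1
2 | alice | 7 | 5 | 70 | 2 | 8
After GROUP BY (3 rows):
orders.name | max_yr
gina | 5
alice | 70
hank | 6
After ORDER BY (3 rows):
orders.name | max_yr
gina | 5
hank | 6
alice | 70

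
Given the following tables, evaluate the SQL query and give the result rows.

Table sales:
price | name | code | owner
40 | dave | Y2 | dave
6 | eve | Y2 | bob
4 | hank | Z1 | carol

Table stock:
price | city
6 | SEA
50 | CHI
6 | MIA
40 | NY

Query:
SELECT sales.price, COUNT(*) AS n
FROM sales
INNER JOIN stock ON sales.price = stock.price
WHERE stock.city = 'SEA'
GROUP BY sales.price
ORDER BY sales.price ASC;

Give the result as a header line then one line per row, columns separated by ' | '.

After JOIN stock (3 rows):
sales.price | sales.name | sales.code | sales.owner | stock.price | stock.city
40 | dave | Y2 | dave | 40 | NY
6 | eve | Y2 | bob | 6 | SEA
6 | eve | Y2 | bob | 6 | MIA
After WHERE (1 rows):
sales.price | sales.name | sales.code | sales.owner | stock.price | stock.city
6 | eve | Y2 | bob | 6 | SEA
After GROUP BY (1 rows):
sales.price | n
6 | 1
After ORDER BY (1 rows):
sales.price | n
6 | 1

== RESULT ==
sales.price | n
6 | 1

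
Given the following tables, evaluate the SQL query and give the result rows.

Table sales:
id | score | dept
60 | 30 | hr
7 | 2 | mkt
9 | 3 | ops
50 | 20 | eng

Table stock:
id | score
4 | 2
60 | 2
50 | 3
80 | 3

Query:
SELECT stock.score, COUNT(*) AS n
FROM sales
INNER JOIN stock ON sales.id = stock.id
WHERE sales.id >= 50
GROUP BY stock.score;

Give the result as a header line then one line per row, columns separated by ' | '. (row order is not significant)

== RESULT ==
stock.score | n
2 | 1
3 | 1

Derivation:
After JOIN stock (2 rows):
sales.id | sales.score | sales.dept | stock.id | stock.score
60 | 30 | hr | 60 | 2
50 | 20 | eng | 50 | 3
After WHERE (2 rows):
sales.id | sales.score | sales.dept | stock.id | stock.score
60 | 30 | hr | 60 | 2
50 | 20 | eng | 50 | 3
After GROUP BY (2 rows):
stock.score | n
2 | 1
3 | 1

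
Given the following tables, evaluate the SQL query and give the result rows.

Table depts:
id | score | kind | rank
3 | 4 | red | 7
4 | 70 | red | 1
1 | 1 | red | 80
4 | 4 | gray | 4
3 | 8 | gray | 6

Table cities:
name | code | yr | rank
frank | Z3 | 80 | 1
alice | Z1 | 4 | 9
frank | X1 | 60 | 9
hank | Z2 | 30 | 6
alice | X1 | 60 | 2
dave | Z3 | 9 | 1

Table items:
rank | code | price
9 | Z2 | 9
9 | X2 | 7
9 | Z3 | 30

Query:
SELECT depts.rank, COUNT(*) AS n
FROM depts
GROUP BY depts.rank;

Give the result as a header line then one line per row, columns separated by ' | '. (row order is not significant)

After GROUP BY (5 rows):
depts.rank | n
7 | 1
1 | 1
80 | 1
4 | 1
6 | 1

== RESULT ==
depts.rank | n
7 | 1
1 | 1
80 | 1
4 | 1
6 | 1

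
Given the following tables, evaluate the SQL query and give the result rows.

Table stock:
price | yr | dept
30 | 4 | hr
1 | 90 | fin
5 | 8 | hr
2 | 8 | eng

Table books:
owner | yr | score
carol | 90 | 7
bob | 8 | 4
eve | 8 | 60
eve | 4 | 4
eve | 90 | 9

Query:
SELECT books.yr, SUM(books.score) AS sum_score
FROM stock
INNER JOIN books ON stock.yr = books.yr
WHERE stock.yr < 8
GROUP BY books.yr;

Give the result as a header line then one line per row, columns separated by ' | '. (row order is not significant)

== RESULT ==
books.yr | sum_score
4 | 4

Derivation:
After JOIN books (7 rows):
stock.price | stock.yr | stock.dept | books.owner | books.yr | books.score
30 | 4 | hr | eve | 4 | 4
1 | 90 | fin | carol | 90 | 7
1 | 90 | fin | eve | 90 | 9
5 | 8 | hr | bob | 8 | 4
5 | 8 | hr | eve | 8 | 60
2 | 8 | eng | bob | 8 | 4
2 | 8 | eng | eve | 8 | 60
After WHERE (1 rows):
stock.price | stock.yr | stock.dept | books.owner | books.yr | books.score
30 | 4 | hr | eve | 4 | 4
After GROUP BY (1 rows):
books.yr | sum_score
4 | 4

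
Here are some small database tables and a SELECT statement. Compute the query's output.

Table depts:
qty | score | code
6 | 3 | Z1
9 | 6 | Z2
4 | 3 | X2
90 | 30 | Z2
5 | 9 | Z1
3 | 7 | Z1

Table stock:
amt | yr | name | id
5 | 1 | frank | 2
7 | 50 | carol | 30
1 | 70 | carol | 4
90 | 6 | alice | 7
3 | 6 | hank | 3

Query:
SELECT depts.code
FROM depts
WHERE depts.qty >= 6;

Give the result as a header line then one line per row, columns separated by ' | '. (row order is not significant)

== RESULT ==
depts.code
Z1
Z2
Z2

Derivation:
After WHERE (3 rows):
depts.qty | depts.score | depts.code
6 | 3 | Z1
9 | 6 | Z2
90 | 30 | Z2
After SELECT (3 rows):
depts.code
Z1
Z2
Z2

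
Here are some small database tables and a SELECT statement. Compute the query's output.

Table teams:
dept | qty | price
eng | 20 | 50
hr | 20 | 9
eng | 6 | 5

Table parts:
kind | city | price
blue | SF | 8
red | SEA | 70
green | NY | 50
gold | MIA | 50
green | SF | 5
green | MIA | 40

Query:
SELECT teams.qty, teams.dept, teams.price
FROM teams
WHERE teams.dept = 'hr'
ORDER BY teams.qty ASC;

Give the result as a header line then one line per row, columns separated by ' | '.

After WHERE (1 rows):
teams.dept | teams.qty | teams.price
hr | 20 | 9
After SELECT (1 rows):
teams.qty | teams.dept | teams.price
20 | hr | 9
After ORDER BY (1 rows):
teams.qty | teams.dept | teams.price
20 | hr | 9

== RESULT ==
teams.qty | teams.dept | teams.price
20 | hr | 9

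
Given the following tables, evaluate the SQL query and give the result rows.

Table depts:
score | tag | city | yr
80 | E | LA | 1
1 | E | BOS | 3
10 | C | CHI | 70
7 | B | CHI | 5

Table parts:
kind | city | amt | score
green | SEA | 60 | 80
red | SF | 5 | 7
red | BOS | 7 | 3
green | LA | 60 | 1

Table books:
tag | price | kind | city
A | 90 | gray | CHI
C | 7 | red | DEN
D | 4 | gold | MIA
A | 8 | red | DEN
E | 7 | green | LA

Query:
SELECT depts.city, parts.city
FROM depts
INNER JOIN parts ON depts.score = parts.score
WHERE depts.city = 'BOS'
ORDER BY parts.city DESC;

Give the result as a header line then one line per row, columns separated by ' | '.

After JOIN parts (3 rows):
depts.score | depts.tag | depts.city | depts.yr | parts.kind | parts.city | parts.amt | parts.score
80 | E | LA | 1 | green | SEA | 60 | 80
1 | E | BOS | 3 | green | LA | 60 | 1
7 | B | CHI | 5 | red | SF | 5 | 7
After WHERE (1 rows):
depts.score | depts.tag | depts.city | depts.yr | parts.kind | parts.city | parts.amt | parts.score
1 | E | BOS | 3 | green | LA | 60 | 1
After SELECT (1 rows):
depts.city | parts.city
BOS | LA
After ORDER BY (1 rows):
depts.city | parts.city
BOS | LA

== RESULT ==
depts.city | parts.city
BOS | LA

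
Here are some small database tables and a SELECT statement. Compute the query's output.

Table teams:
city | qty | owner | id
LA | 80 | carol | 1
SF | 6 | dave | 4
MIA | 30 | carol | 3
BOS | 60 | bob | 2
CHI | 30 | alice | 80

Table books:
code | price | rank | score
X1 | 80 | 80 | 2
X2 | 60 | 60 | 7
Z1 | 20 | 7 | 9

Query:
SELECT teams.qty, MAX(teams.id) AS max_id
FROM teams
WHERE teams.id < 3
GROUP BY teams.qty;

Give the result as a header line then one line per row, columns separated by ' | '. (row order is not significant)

== RESULT ==
teams.qty | max_id
80 | 1
60 | 2

Derivation:
After WHERE (2 rows):
teams.city | teams.qty | teams.owner | teams.id
LA | 80 | carol | 1
BOS | 60 | bob | 2
After GROUP BY (2 rows):
teams.qty | max_id
80 | 1
60 | 2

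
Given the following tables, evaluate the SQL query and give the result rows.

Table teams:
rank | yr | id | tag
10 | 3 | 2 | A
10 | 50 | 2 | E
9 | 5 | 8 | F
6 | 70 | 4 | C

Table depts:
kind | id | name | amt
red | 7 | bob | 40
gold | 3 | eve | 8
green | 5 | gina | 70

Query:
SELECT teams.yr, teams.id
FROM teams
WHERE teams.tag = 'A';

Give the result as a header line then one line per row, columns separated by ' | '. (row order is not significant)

After WHERE (1 rows):
teams.rank | teams.yr | teams.id | teams.tag
10 | 3 | 2 | A
After SELECT (1 rows):
teams.yr | teams.id
3 | 2

== RESULT ==
teams.yr | teams.id
3 | 2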